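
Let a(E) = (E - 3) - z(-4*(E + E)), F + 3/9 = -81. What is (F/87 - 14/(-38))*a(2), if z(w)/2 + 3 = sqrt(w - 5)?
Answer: -14045/4959 + 5618*I*sqrt(21)/4959 ≈ -2.8322 + 5.1916*I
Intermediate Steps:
F = -244/3 (F = -1/3 - 81 = -244/3 ≈ -81.333)
z(w) = -6 + 2*sqrt(-5 + w) (z(w) = -6 + 2*sqrt(w - 5) = -6 + 2*sqrt(-5 + w))
a(E) = 3 + E - 2*sqrt(-5 - 8*E) (a(E) = (E - 3) - (-6 + 2*sqrt(-5 - 4*(E + E))) = (-3 + E) - (-6 + 2*sqrt(-5 - 8*E)) = (-3 + E) + (6 - 2*sqrt(-5 - 8*E)) = 3 + E - 2*sqrt(-5 - 8*E))
(F/87 - 14/(-38))*a(2) = (-244/3/87 - 14/(-38))*(3 + 2 - 2*sqrt(-5 - 8*2)) = (-244/3*1/87 - 14*(-1/38))*(3 + 2 - 2*sqrt(-5 - 16)) = (-244/261 + 7/19)*(3 + 2 - 2*I*sqrt(21)) = -2809*(3 + 2 - 2*I*sqrt(21))/4959 = -2809*(5 - 2*I*sqrt(21))/4959 = -14045/4959 + 5618*I*sqrt(21)/4959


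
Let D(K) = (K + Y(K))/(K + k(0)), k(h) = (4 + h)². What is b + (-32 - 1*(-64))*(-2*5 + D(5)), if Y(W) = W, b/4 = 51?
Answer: -2116/21 ≈ -100.76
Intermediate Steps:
b = 204 (b = 4*51 = 204)
D(K) = 2*K/(16 + K) (D(K) = (K + K)/(K + (4 + 0)²) = (2*K)/(K + 4²) = (2*K)/(K + 16) = (2*K)/(16 + K) = 2*K/(16 + K))
b + (-32 - 1*(-64))*(-2*5 + D(5)) = 204 + (-32 - 1*(-64))*(-2*5 + 2*5/(16 + 5)) = 204 + (-32 + 64)*(-10 + 2*5/21) = 204 + 32*(-10 + 2*5*(1/21)) = 204 + 32*(-10 + 10/21) = 204 + 32*(-200/21) = 204 - 6400/21 = -2116/21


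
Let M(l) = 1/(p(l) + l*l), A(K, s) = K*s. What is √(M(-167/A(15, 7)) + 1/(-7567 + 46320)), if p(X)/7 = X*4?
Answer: I*√7659221263715617882/17946165523 ≈ 0.15421*I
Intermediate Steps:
p(X) = 28*X (p(X) = 7*(X*4) = 7*(4*X) = 28*X)
M(l) = 1/(l² + 28*l) (M(l) = 1/(28*l + l*l) = 1/(28*l + l²) = 1/(l² + 28*l))
√(M(-167/A(15, 7)) + 1/(-7567 + 46320)) = √(1/(((-167/(15*7)))*(28 - 167/(15*7))) + 1/(-7567 + 46320)) = √(1/(((-167/105))*(28 - 167/105)) + 1/38753) = √(1/(((-167*1/105))*(28 - 167*1/105)) + 1/38753) = √(1/((-167/105)*(28 - 167/105)) + 1/38753) = √(-105/(167*2773/105) + 1/38753) = √(-105/167*105/2773 + 1/38753) = √(-11025/463091 + 1/38753) = √(-426788734/17946165523) = I*√7659221263715617882/17946165523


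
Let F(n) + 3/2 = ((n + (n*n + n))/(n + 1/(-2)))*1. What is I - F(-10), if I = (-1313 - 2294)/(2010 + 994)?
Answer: 499519/63084 ≈ 7.9183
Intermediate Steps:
I = -3607/3004 ≈ -1.2007
F(n) = -3/2 + (n**2 + 2*n)/(-1/2 + n) (F(n) = -3/2 + ((n + (n*n + n))/(n + 1/(-2)))*1 = -3/2 + ((n + (n**2 + n))/(n - 1/2))*1 = -3/2 + ((n + (n + n**2))/(-1/2 + n))*1 = -3/2 + ((n**2 + 2*n)/(-1/2 + n))*1 = -3/2 + (n**2 + 2*n)/(-1/2 + n))
I - F(-10) = -3607/3004 - (3 + 2*(-10) + 4*(-10)**2)/(2*(-1 + 2*(-10))) = -3607/3004 - (3 - 20 + 4*100)/(2*(-1 - 20)) = -3607/3004 - (3 - 20 + 400)/(2*(-21)) = -3607/3004 - (-1)*383/(2*21) = -3607/3004 - 1*(-383/42) = -3607/3004 + 383/42 = 499519/63084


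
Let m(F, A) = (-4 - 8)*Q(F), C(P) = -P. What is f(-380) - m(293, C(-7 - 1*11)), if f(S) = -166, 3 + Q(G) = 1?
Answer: -190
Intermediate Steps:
Q(G) = -2 (Q(G) = -3 + 1 = -2)
m(F, A) = 24 (m(F, A) = (-4 - 8)*(-2) = -12*(-2) = 24)
f(-380) - m(293, C(-7 - 1*11)) = -166 - 1*24 = -166 - 24 = -190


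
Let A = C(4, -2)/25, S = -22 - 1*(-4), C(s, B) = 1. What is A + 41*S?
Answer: -18449/25 ≈ -737.96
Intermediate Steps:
S = -18 (S = -22 + 4 = -18)
A = 1/25 ≈ 0.040000
A + 41*S = 1/25 + 41*(-18) = 1/25 - 738 = -18449/25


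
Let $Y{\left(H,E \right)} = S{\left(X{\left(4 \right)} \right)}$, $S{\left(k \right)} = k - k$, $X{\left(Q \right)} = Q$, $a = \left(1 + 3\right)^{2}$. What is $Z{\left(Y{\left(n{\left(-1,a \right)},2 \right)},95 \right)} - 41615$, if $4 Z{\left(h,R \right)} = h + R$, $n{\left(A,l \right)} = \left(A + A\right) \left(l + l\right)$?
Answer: $- \frac{166365}{4} \approx -41591.0$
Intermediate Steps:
$a = 16$ ($a = 4^{2} = 16$)
$S{\left(k \right)} = 0$
$n{\left(A,l \right)} = 4 A l$ ($n{\left(A,l \right)} = 2 A 2 l = 4 A l$)
$Y{\left(H,E \right)} = 0$
$Z{\left(h,R \right)} = \frac{R}{4} + \frac{h}{4}$ ($Z{\left(h,R \right)} = \frac{h + R}{4} = \frac{R + h}{4} = \frac{R}{4} + \frac{h}{4}$)
$Z{\left(Y{\left(n{\left(-1,a \right)},2 \right)},95 \right)} - 41615 = \left(\frac{1}{4} \cdot 95 + \frac{1}{4} \cdot 0\right) - 41615 = \left(\frac{95}{4} + 0\right) - 41615 = \frac{95}{4} - 41615 = - \frac{166365}{4}$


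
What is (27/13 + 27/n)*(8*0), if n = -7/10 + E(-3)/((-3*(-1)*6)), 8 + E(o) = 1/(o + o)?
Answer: 0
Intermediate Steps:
E(o) = -8 + 1/(2*o) (E(o) = -8 + 1/(o + o) = -8 + 1/(2*o))
n = -623/540 (n = -7/10 + (-8 + (½)/(-3))/((-3*(-1)*6)) = -7*⅒ + (-8 + (½)*(-⅓))/((3*6)) = -7/10 + (-8 - ⅙)/18 = -7/10 - 49/6*1/18 = -7/10 - 49/108 = -623/540 ≈ -1.1537)
(27/13 + 27/n)*(8*0) = (27/13 + 27/(-623/540))*(8*0) = (27*(1/13) + 27*(-540/623))*0 = (27/13 - 14580/623)*0 = -172719/8099*0 = 0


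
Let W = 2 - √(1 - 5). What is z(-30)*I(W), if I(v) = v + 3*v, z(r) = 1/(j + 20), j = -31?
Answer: -8/11 + 8*I/11 ≈ -0.72727 + 0.72727*I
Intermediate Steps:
W = 2 - 2*I (W = 2 - √(-4) = 2 - 2*I ≈ 2.0 - 2.0*I)
z(r) = -1/11 (z(r) = 1/(-31 + 20) = 1/(-11) = -1/11)
I(v) = 4*v
z(-30)*I(W) = -4*(2 - 2*I)/11 = -(8 - 8*I)/11 = -8/11 + 8*I/11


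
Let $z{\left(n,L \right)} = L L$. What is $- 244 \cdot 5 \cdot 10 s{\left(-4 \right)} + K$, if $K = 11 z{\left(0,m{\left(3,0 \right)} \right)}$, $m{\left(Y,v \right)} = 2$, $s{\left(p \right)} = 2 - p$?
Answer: $-73156$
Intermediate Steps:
$z{\left(n,L \right)} = L^{2}$
$K = 44$ ($K = 11 \cdot 2^{2} = 11 \cdot 4 = 44$)
$- 244 \cdot 5 \cdot 10 s{\left(-4 \right)} + K = - 244 \cdot 5 \cdot 10 \left(2 - -4\right) + 44 = - 244 \cdot 50 \left(2 + 4\right) + 44 = - 244 \cdot 50 \cdot 6 + 44 = \left(-244\right) 300 + 44 = -73200 + 44 = -73156$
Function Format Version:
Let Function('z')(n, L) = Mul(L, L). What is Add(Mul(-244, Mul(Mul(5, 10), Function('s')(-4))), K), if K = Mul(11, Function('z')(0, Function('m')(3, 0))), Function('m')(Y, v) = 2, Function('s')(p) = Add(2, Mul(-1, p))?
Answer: -73156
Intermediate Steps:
Function('z')(n, L) = Pow(L, 2)
K = 44 (K = Mul(11, Pow(2, 2)) = Mul(11, 4) = 44)
Add(Mul(-244, Mul(Mul(5, 10), Function('s')(-4))), K) = Add(Mul(-244, Mul(Mul(5, 10), Add(2, Mul(-1, -4)))), 44) = Add(Mul(-244, Mul(50, Add(2, 4))), 44) = Add(Mul(-244, Mul(50, 6)), 44) = Add(Mul(-244, 300), 44) = Add(-73200, 44) = -73156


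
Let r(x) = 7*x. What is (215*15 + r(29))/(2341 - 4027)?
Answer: -1714/843 ≈ -2.0332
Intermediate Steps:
(215*15 + r(29))/(2341 - 4027) = (215*15 + 7*29)/(2341 - 4027) = (3225 + 203)/(-1686) = 3428*(-1/1686) = -1714/843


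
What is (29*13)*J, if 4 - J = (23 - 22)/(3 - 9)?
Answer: 9425/6 ≈ 1570.8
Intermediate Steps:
J = 25/6 (J = 4 - (23 - 22)/(3 - 9) = 4 - 1/(-6) = 4 - (-1)/6 = 4 - 1*(-⅙) = 4 + ⅙ = 25/6 ≈ 4.1667)
(29*13)*J = (29*13)*(25/6) = 377*(25/6) = 9425/6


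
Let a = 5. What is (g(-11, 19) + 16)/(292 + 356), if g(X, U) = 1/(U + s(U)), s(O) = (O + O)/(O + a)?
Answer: 991/40014 ≈ 0.024766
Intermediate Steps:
s(O) = 2*O/(5 + O) (s(O) = (O + O)/(O + 5) = (2*O)/(5 + O) = 2*O/(5 + O))
g(X, U) = 1/(U + 2*U/(5 + U))
(g(-11, 19) + 16)/(292 + 356) = ((5 + 19)/(19*(7 + 19)) + 16)/(292 + 356) = ((1/19)*24/26 + 16)/648 = ((1/19)*(1/26)*24 + 16)*(1/648) = (12/247 + 16)*(1/648) = (3964/247)*(1/648) = 991/40014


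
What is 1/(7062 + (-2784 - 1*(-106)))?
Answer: 1/4384 ≈ 0.00022810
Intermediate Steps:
1/(7062 + (-2784 - 1*(-106))) = 1/(7062 + (-2784 + 106)) = 1/(7062 - 2678) = 1/4384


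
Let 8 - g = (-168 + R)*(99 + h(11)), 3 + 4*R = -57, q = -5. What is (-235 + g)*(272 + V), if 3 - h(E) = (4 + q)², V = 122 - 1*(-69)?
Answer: 8452528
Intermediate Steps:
R = -15 (R = -¾ + (¼)*(-57) = -¾ - 57/4 = -15)
V = 191 (V = 122 + 69 = 191)
h(E) = 2 (h(E) = 3 - (4 - 5)² = 3 - 1*(-1)² = 3 - 1*1 = 3 - 1 = 2)
g = 18491 (g = 8 - (-168 - 15)*(99 + 2) = 8 - (-183)*101 = 8 - 1*(-18483) = 8 + 18483 = 18491)
(-235 + g)*(272 + V) = (-235 + 18491)*(272 + 191) = 18256*463 = 8452528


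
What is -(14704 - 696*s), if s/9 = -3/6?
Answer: -17836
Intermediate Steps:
s = -9/2 (s = 9*(-3/6) = 9*(-3*⅙) = 9*(-½) = -9/2 ≈ -4.5000)
-(14704 - 696*s) = -(14704 - 696*(-9)/2) = -(14704 - 1*(-3132)) = -(14704 + 3132) = -1*17836 = -17836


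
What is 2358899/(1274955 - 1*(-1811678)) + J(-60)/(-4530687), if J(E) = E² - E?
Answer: 3558711985611/4661522668957 ≈ 0.76342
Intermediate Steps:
2358899/(1274955 - 1*(-1811678)) + J(-60)/(-4530687) = 2358899/(1274955 - 1*(-1811678)) - 60*(-1 - 60)/(-4530687) = 2358899/(1274955 + 1811678) - 60*(-61)*(-1/4530687) = 2358899/3086633 + 3660*(-1/4530687) = 2358899*(1/3086633) - 1220/1510229 = 2358899/3086633 - 1220/1510229 = 3558711985611/4661522668957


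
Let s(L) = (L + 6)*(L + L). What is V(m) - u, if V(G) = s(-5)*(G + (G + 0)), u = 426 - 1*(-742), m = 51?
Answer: -2188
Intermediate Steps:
s(L) = 2*L*(6 + L) (s(L) = (6 + L)*(2*L) = 2*L*(6 + L))
u = 1168 (u = 426 + 742 = 1168)
V(G) = -20*G (V(G) = (2*(-5)*(6 - 5))*(G + (G + 0)) = (2*(-5)*1)*(G + G) = -20*G)
V(m) - u = -20*51 - 1*1168 = -1020 - 1168 = -2188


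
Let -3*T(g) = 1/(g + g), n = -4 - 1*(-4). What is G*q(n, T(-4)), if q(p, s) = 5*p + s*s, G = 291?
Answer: 97/192 ≈ 0.50521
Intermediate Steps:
n = 0 (n = -4 + 4 = 0)
T(g) = -1/(6*g) (T(g) = -1/(3*(g + g)) = -1/(2*g)/3 = -1/(6*g))
q(p, s) = s² + 5*p (q(p, s) = 5*p + s² = s² + 5*p)
G*q(n, T(-4)) = 291*((-⅙/(-4))² + 5*0) = 291*((-⅙*(-¼))² + 0) = 291*((1/24)² + 0) = 291*(1/576 + 0) = 291*(1/576) = 97/192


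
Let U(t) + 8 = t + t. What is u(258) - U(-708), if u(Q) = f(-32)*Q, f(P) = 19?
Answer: 6326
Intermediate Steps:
U(t) = -8 + 2*t (U(t) = -8 + (t + t) = -8 + 2*t)
u(Q) = 19*Q
u(258) - U(-708) = 19*258 - (-8 + 2*(-708)) = 4902 - (-8 - 1416) = 4902 - 1*(-1424) = 4902 + 1424 = 6326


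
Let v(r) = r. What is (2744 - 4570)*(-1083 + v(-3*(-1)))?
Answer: 1972080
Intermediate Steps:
(2744 - 4570)*(-1083 + v(-3*(-1))) = (2744 - 4570)*(-1083 - 3*(-1)) = -1826*(-1083 + 3) = -1826*(-1080) = 1972080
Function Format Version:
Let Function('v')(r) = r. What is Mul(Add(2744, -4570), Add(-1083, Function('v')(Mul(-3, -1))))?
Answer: 1972080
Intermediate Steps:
Mul(Add(2744, -4570), Add(-1083, Function('v')(Mul(-3, -1)))) = Mul(Add(2744, -4570), Add(-1083, Mul(-3, -1))) = Mul(-1826, Add(-1083, 3)) = Mul(-1826, -1080) = 1972080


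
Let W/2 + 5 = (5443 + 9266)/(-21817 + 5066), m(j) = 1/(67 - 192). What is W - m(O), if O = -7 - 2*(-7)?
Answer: -24599249/2093875 ≈ -11.748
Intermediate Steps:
O = 7 (O = -7 + 14 = 7)
m(j) = -1/125 (m(j) = 1/(-125) = -1/125)
W = -196928/16751 (W = -10 + 2*((5443 + 9266)/(-21817 + 5066)) = -10 + 2*(14709/(-16751)) = -10 + 2*(14709*(-1/16751)) = -10 + 2*(-14709/16751) = -10 - 29418/16751 = -196928/16751 ≈ -11.756)
W - m(O) = -196928/16751 - 1*(-1/125) = -196928/16751 + 1/125 = -24599249/2093875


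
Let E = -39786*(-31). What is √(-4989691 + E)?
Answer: 5*I*√150253 ≈ 1938.1*I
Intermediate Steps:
E = 1233366
√(-4989691 + E) = √(-4989691 + 1233366) = √(-3756325) = 5*I*√150253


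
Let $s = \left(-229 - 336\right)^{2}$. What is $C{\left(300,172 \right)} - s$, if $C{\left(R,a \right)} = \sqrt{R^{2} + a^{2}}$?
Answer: $-319225 + 4 \sqrt{7474} \approx -3.1888 \cdot 10^{5}$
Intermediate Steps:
$s = 319225$ ($s = \left(-565\right)^{2} = 319225$)
$C{\left(300,172 \right)} - s = \sqrt{300^{2} + 172^{2}} - 319225 = \sqrt{90000 + 29584} - 319225 = \sqrt{119584} - 319225 = 4 \sqrt{7474} - 319225 = -319225 + 4 \sqrt{7474}$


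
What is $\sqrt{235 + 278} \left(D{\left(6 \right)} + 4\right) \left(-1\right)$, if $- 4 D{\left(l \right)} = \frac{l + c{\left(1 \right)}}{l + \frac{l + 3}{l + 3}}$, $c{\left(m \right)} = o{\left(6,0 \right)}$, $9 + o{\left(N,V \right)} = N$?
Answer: $- \frac{327 \sqrt{57}}{28} \approx -88.171$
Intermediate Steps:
$o{\left(N,V \right)} = -9 + N$
$c{\left(m \right)} = -3$ ($c{\left(m \right)} = -9 + 6 = -3$)
$D{\left(l \right)} = - \frac{-3 + l}{4 \left(1 + l\right)}$ ($D{\left(l \right)} = - \frac{\left(l - 3\right) \frac{1}{l + \frac{l + 3}{l + 3}}}{4} = - \frac{\left(-3 + l\right) \frac{1}{l + \frac{3 + l}{3 + l}}}{4} = - \frac{\left(-3 + l\right) \frac{1}{l + 1}}{4} = - \frac{\left(-3 + l\right) \frac{1}{1 + l}}{4} = - \frac{\frac{1}{1 + l} \left(-3 + l\right)}{4} = - \frac{-3 + l}{4 \left(1 + l\right)}$)
$\sqrt{235 + 278} \left(D{\left(6 \right)} + 4\right) \left(-1\right) = \sqrt{235 + 278} \left(\frac{3 - 6}{4 \left(1 + 6\right)} + 4\right) \left(-1\right) = \sqrt{513} \left(\frac{3 - 6}{4 \cdot 7} + 4\right) \left(-1\right) = 3 \sqrt{57} \left(\frac{1}{4} \cdot \frac{1}{7} \left(-3\right) + 4\right) \left(-1\right) = 3 \sqrt{57} \left(- \frac{3}{28} + 4\right) \left(-1\right) = 3 \sqrt{57} \cdot \frac{109}{28} \left(-1\right) = 3 \sqrt{57} \left(- \frac{109}{28}\right) = - \frac{327 \sqrt{57}}{28}$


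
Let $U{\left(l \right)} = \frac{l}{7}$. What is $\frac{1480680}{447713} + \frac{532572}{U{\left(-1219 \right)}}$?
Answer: $- \frac{1667270905932}{545762147} \approx -3054.9$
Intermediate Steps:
$U{\left(l \right)} = \frac{l}{7}$
$\frac{1480680}{447713} + \frac{532572}{U{\left(-1219 \right)}} = \frac{1480680}{447713} + \frac{532572}{\frac{1}{7} \left(-1219\right)} = 1480680 \cdot \frac{1}{447713} + \frac{532572}{- \frac{1219}{7}} = \frac{1480680}{447713} + 532572 \left(- \frac{7}{1219}\right) = \frac{1480680}{447713} - \frac{3728004}{1219} = - \frac{1667270905932}{545762147}$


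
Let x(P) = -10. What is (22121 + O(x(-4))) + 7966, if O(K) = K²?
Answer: 30187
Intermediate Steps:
(22121 + O(x(-4))) + 7966 = (22121 + (-10)²) + 7966 = (22121 + 100) + 7966 = 22221 + 7966 = 30187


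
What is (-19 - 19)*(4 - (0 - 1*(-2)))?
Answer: -76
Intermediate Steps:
(-19 - 19)*(4 - (0 - 1*(-2))) = -38*(4 - (0 + 2)) = -38*(4 - 1*2) = -38*(4 - 2) = -38*2 = -76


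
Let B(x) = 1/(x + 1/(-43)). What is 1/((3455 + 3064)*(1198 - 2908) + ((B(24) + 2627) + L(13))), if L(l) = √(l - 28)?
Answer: -2369310935002/26405645676185341703 - 1062961*I*√15/132028228380926708515 ≈ -8.9727e-8 - 3.1181e-14*I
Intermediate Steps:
L(l) = √(-28 + l)
B(x) = 1/(-1/43 + x) (B(x) = 1/(x - 1/43) = 1/(-1/43 + x))
1/((3455 + 3064)*(1198 - 2908) + ((B(24) + 2627) + L(13))) = 1/((3455 + 3064)*(1198 - 2908) + ((43/(-1 + 43*24) + 2627) + √(-28 + 13))) = 1/(6519*(-1710) + ((43/(-1 + 1032) + 2627) + √(-15))) = 1/(-11147490 + ((43/1031 + 2627) + I*√15)) = 1/(-11147490 + (2708480/1031 + I*√15)) = 1/(-11490353710/1031 + I*√15)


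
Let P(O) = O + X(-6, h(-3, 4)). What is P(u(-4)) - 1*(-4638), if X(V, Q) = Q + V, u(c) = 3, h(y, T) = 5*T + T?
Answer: 4659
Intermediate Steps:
h(y, T) = 6*T
P(O) = 18 + O (P(O) = O + (6*4 - 6) = O + (24 - 6) = O + 18 = 18 + O)
P(u(-4)) - 1*(-4638) = (18 + 3) - 1*(-4638) = 21 + 4638 = 4659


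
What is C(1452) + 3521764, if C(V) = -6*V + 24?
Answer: 3513076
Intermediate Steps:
C(V) = 24 - 6*V
C(1452) + 3521764 = (24 - 6*1452) + 3521764 = (24 - 8712) + 3521764 = -8688 + 3521764 = 3513076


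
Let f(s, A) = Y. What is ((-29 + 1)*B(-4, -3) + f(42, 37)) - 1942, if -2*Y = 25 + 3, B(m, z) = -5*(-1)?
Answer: -2096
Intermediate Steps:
B(m, z) = 5
Y = -14 (Y = -(25 + 3)/2 = -1/2*28 = -14)
f(s, A) = -14
((-29 + 1)*B(-4, -3) + f(42, 37)) - 1942 = ((-29 + 1)*5 - 14) - 1942 = (-28*5 - 14) - 1942 = (-140 - 14) - 1942 = -154 - 1942 = -2096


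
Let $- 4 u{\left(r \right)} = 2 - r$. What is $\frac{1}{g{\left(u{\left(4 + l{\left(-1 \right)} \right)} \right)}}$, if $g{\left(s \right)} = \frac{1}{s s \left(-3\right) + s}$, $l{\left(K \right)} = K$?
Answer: $\frac{1}{16} \approx 0.0625$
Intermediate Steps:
$u{\left(r \right)} = - \frac{1}{2} + \frac{r}{4}$ ($u{\left(r \right)} = - \frac{2 - r}{4} = - \frac{1}{2} + \frac{r}{4}$)
$g{\left(s \right)} = \frac{1}{s - 3 s^{2}}$ ($g{\left(s \right)} = \frac{1}{s^{2} \left(-3\right) + s} = \frac{1}{- 3 s^{2} + s} = \frac{1}{s - 3 s^{2}}$)
$\frac{1}{g{\left(u{\left(4 + l{\left(-1 \right)} \right)} \right)}} = \frac{1}{\left(-1\right) \frac{1}{- \frac{1}{2} + \frac{4 - 1}{4}} \frac{1}{-1 + 3 \left(- \frac{1}{2} + \frac{4 - 1}{4}\right)}} = \frac{1}{\left(-1\right) \frac{1}{- \frac{1}{2} + \frac{1}{4} \cdot 3} \frac{1}{-1 + 3 \left(- \frac{1}{2} + \frac{1}{4} \cdot 3\right)}} = \frac{1}{\left(-1\right) \frac{1}{- \frac{1}{2} + \frac{3}{4}} \frac{1}{-1 + 3 \left(- \frac{1}{2} + \frac{3}{4}\right)}} = \frac{1}{\left(-1\right) \frac{1}{\frac{1}{4}} \frac{1}{-1 + 3 \cdot \frac{1}{4}}} = \frac{1}{\left(-1\right) 4 \frac{1}{-1 + \frac{3}{4}}} = \frac{1}{\left(-1\right) 4 \frac{1}{- \frac{1}{4}}} = \frac{1}{\left(-1\right) 4 \left(-4\right)} = \frac{1}{16}$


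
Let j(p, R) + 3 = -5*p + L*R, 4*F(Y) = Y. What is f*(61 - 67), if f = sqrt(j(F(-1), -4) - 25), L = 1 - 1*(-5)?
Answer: -3*I*sqrt(203) ≈ -42.743*I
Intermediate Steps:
F(Y) = Y/4
L = 6 (L = 1 + 5 = 6)
j(p, R) = -3 - 5*p + 6*R (j(p, R) = -3 + (-5*p + 6*R) = -3 - 5*p + 6*R)
f = I*sqrt(203)/2 (f = sqrt((-3 - 5*(-1)/4 + 6*(-4)) - 25) = sqrt((-3 - 5*(-1/4) - 24) - 25) = sqrt((-3 + 5/4 - 24) - 25) = sqrt(-103/4 - 25) = sqrt(-203/4) = I*sqrt(203)/2 ≈ 7.1239*I)
f*(61 - 67) = (I*sqrt(203)/2)*(61 - 67) = (I*sqrt(203)/2)*(-6) = -3*I*sqrt(203)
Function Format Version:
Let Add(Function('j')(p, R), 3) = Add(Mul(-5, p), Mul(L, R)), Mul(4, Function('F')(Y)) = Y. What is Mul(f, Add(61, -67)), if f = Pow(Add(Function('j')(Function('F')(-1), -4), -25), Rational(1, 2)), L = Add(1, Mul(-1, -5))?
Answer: Mul(-3, I, Pow(203, Rational(1, 2))) ≈ Mul(-42.743, I)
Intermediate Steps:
Function('F')(Y) = Mul(Rational(1, 4), Y)
L = 6 (L = Add(1, 5) = 6)
Function('j')(p, R) = Add(-3, Mul(-5, p), Mul(6, R)) (Function('j')(p, R) = Add(-3, Add(Mul(-5, p), Mul(6, R))) = Add(-3, Mul(-5, p), Mul(6, R)))
f = Mul(Rational(1, 2), I, Pow(203, Rational(1, 2))) (f = Pow(Add(Add(-3, Mul(-5, Mul(Rational(1, 4), -1)), Mul(6, -4)), -25), Rational(1, 2)) = Pow(Add(Add(-3, Mul(-5, Rational(-1, 4)), -24), -25), Rational(1, 2)) = Pow(Add(Add(-3, Rational(5, 4), -24), -25), Rational(1, 2)) = Pow(Add(Rational(-103, 4), -25), Rational(1, 2)) = Pow(Rational(-203, 4), Rational(1, 2)) = Mul(Rational(1, 2), I, Pow(203, Rational(1, 2))) ≈ Mul(7.1239, I))
Mul(f, Add(61, -67)) = Mul(Mul(Rational(1, 2), I, Pow(203, Rational(1, 2))), Add(61, -67)) = Mul(Mul(Rational(1, 2), I, Pow(203, Rational(1, 2))), -6) = Mul(-3, I, Pow(203, Rational(1, 2)))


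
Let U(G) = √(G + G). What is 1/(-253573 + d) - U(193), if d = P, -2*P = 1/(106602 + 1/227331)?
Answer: -48467878526/12290145361700729 - √386 ≈ -19.647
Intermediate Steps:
P = -227331/48467878526 (P = -1/(2*(106602 + 1/227331)) = -1/(2*24233939263/227331) = -½*227331/24233939263 = -227331/48467878526 ≈ -4.6903e-6)
U(G) = √2*√G (U(G) = √(2*G) = √2*√G)
d = -227331/48467878526 ≈ -4.6903e-6
1/(-253573 + d) - U(193) = 1/(-253573 - 227331/48467878526) - √2*√193 = 1/(-12290145361700729/48467878526) - √386 = -48467878526/12290145361700729 - √386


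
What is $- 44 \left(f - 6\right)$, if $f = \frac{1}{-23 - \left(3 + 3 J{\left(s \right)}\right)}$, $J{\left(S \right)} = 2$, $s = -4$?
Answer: $\frac{2123}{8} \approx 265.38$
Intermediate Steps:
$f = - \frac{1}{32}$ ($f = \frac{1}{-23 - 9} = \frac{1}{-32} = - \frac{1}{32} \approx -0.03125$)
$- 44 \left(f - 6\right) = - 44 \left(- \frac{1}{32} - 6\right) = \left(-44\right) \left(- \frac{193}{32}\right) = \frac{2123}{8}$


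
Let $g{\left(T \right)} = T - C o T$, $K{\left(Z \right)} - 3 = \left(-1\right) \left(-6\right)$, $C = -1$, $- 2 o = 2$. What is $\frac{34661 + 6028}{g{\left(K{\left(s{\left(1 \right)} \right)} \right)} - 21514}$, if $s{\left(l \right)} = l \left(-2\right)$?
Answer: $- \frac{40689}{21514} \approx -1.8913$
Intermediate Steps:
$o = -1$ ($o = \left(- \frac{1}{2}\right) 2 = -1$)
$s{\left(l \right)} = - 2 l$
$K{\left(Z \right)} = 9$ ($K{\left(Z \right)} = 3 - -6 = 3 + 6 = 9$)
$g{\left(T \right)} = 0$ ($g{\left(T \right)} = T - \left(-1\right) \left(-1\right) T = T - 1 T = T - T = 0$)
$\frac{34661 + 6028}{g{\left(K{\left(s{\left(1 \right)} \right)} \right)} - 21514} = \frac{34661 + 6028}{0 - 21514} = \frac{40689}{-21514} = 40689 \left(- \frac{1}{21514}\right) = - \frac{40689}{21514}$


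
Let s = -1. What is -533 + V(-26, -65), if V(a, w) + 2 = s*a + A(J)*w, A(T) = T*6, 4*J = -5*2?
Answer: 466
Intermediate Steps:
J = -5/2 (J = (-5*2)/4 = (¼)*(-10) = -5/2 ≈ -2.5000)
A(T) = 6*T
V(a, w) = -2 - a - 15*w (V(a, w) = -2 + (-a + (6*(-5/2))*w) = -2 + (-a - 15*w) = -2 - a - 15*w)
-533 + V(-26, -65) = -533 + (-2 - 1*(-26) - 15*(-65)) = -533 + (-2 + 26 + 975) = -533 + 999 = 466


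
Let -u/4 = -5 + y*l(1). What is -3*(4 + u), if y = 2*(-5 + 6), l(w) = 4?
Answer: 24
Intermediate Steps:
y = 2 (y = 2*1 = 2)
u = -12 (u = -4*(-5 + 2*4) = -4*(-5 + 8) = -4*3 = -12)
-3*(4 + u) = -3*(4 - 12) = -3*(-8) = 24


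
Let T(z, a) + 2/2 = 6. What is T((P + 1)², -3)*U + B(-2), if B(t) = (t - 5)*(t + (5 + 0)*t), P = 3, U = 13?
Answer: 149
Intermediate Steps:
B(t) = 6*t*(-5 + t) (B(t) = (-5 + t)*(t + 5*t) = (-5 + t)*(6*t) = 6*t*(-5 + t))
T(z, a) = 5 (T(z, a) = -1 + 6 = 5)
T((P + 1)², -3)*U + B(-2) = 5*13 + 6*(-2)*(-5 - 2) = 65 + 6*(-2)*(-7) = 65 + 84 = 149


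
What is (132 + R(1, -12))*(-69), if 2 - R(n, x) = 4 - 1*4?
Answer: -9246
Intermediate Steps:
R(n, x) = 2 (R(n, x) = 2 - (4 - 1*4) = 2 - (4 - 4) = 2 - 1*0 = 2 + 0 = 2)
(132 + R(1, -12))*(-69) = (132 + 2)*(-69) = 134*(-69) = -9246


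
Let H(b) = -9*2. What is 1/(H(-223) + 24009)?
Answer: 1/23991 ≈ 4.1682e-5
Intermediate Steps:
H(b) = -18
1/(H(-223) + 24009) = 1/(-18 + 24009) = 1/23991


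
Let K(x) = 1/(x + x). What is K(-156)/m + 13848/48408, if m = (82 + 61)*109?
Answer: 2806032071/9808961448 ≈ 0.28607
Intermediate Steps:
m = 15587 (m = 143*109 = 15587)
K(x) = 1/(2*x)
K(-156)/m + 13848/48408 = ((½)/(-156))/15587 + 13848/48408 = ((½)*(-1/156))*(1/15587) + 13848*(1/48408) = -1/312*1/15587 + 577/2017 = -1/4863144 + 577/2017 = 2806032071/9808961448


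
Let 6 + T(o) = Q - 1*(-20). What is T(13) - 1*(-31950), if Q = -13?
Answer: 31951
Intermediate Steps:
T(o) = 1 (T(o) = -6 + (-13 - 1*(-20)) = -6 + (-13 + 20) = -6 + 7 = 1)
T(13) - 1*(-31950) = 1 - 1*(-31950) = 1 + 31950 = 31951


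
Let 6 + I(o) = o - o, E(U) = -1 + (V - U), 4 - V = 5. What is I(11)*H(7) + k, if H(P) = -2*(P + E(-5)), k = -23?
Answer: 97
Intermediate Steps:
V = -1 (V = 4 - 1*5 = 4 - 5 = -1)
E(U) = -2 - U (E(U) = -1 + (-1 - U) = -2 - U)
I(o) = -6 (I(o) = -6 + (o - o) = -6 + 0 = -6)
H(P) = -6 - 2*P (H(P) = -2*(P + (-2 - 1*(-5))) = -2*(P + (-2 + 5)) = -2*(P + 3) = -2*(3 + P) = -6 - 2*P)
I(11)*H(7) + k = -6*(-6 - 2*7) - 23 = -6*(-6 - 14) - 23 = -6*(-20) - 23 = 120 - 23 = 97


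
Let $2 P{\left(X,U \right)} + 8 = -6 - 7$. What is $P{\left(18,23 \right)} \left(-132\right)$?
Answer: $1386$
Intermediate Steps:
$P{\left(X,U \right)} = - \frac{21}{2}$ ($P{\left(X,U \right)} = -4 + \frac{-6 - 7}{2} = -4 + \frac{1}{2} \left(-13\right) = -4 - \frac{13}{2} = - \frac{21}{2}$)
$P{\left(18,23 \right)} \left(-132\right) = \left(- \frac{21}{2}\right) \left(-132\right) = 1386$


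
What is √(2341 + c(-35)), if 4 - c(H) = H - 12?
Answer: 2*√598 ≈ 48.908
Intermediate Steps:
c(H) = 16 - H (c(H) = 4 - (H - 12) = 4 - (-12 + H) = 4 + (12 - H) = 16 - H)
√(2341 + c(-35)) = √(2341 + (16 - 1*(-35))) = √(2341 + (16 + 35)) = √(2341 + 51) = √2392 = 2*√598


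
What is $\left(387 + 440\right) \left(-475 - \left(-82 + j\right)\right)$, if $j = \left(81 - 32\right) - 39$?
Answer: $-333281$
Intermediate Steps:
$j = 10$ ($j = 49 - 39 = 10$)
$\left(387 + 440\right) \left(-475 - \left(-82 + j\right)\right) = \left(387 + 440\right) \left(-475 + \left(82 - 10\right)\right) = 827 \left(-475 + \left(82 - 10\right)\right) = 827 \left(-475 + 72\right) = 827 \left(-403\right) = -333281$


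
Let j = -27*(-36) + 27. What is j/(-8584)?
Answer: -27/232 ≈ -0.11638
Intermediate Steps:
j = 999 (j = 972 + 27 = 999)
j/(-8584) = 999/(-8584) = 999*(-1/8584) = -27/232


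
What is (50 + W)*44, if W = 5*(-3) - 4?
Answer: 1364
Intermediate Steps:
W = -19 (W = -15 - 4 = -19)
(50 + W)*44 = (50 - 19)*44 = 31*44 = 1364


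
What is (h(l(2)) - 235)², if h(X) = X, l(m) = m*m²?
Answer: 51529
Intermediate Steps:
l(m) = m³
(h(l(2)) - 235)² = (2³ - 235)² = (8 - 235)² = (-227)² = 51529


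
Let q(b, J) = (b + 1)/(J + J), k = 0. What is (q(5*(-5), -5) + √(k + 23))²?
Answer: 719/25 + 24*√23/5 ≈ 51.780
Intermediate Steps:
q(b, J) = (1 + b)/(2*J) (q(b, J) = (1 + b)/((2*J)) = (1 + b)*(1/(2*J)) = (1 + b)/(2*J))
(q(5*(-5), -5) + √(k + 23))² = ((½)*(1 + 5*(-5))/(-5) + √(0 + 23))² = ((½)*(-⅕)*(1 - 25) + √23)² = ((½)*(-⅕)*(-24) + √23)² = (12/5 + √23)²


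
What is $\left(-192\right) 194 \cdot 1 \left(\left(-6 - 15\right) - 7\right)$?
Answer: $1042944$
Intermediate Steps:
$\left(-192\right) 194 \cdot 1 \left(\left(-6 - 15\right) - 7\right) = - 37248 \cdot 1 \left(-21 - 7\right) = - 37248 \cdot 1 \left(-28\right) = \left(-37248\right) \left(-28\right) = 1042944$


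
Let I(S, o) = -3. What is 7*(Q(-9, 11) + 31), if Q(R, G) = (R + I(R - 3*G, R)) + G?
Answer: 210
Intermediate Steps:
Q(R, G) = -3 + G + R (Q(R, G) = (R - 3) + G = (-3 + R) + G = -3 + G + R)
7*(Q(-9, 11) + 31) = 7*((-3 + 11 - 9) + 31) = 7*(-1 + 31) = 7*30 = 210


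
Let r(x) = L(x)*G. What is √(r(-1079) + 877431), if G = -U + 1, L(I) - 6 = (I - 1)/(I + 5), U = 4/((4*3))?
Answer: √28113916315/179 ≈ 936.71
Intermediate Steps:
U = ⅓ (U = 4/12 = 4*(1/12) = ⅓ ≈ 0.33333)
L(I) = 6 + (-1 + I)/(5 + I) (L(I) = 6 + (I - 1)/(I + 5) = 6 + (-1 + I)/(5 + I))
G = ⅔ (G = -1*⅓ + 1 = -⅓ + 1 = ⅔ ≈ 0.66667)
r(x) = 2*(29 + 7*x)/(3*(5 + x)) (r(x) = ((29 + 7*x)/(5 + x))*(⅔) = 2*(29 + 7*x)/(3*(5 + x)))
√(r(-1079) + 877431) = √(2*(29 + 7*(-1079))/(3*(5 - 1079)) + 877431) = √((⅔)*(29 - 7553)/(-1074) + 877431) = √((⅔)*(-1/1074)*(-7524) + 877431) = √(836/179 + 877431) = √(157060985/179) = √28113916315/179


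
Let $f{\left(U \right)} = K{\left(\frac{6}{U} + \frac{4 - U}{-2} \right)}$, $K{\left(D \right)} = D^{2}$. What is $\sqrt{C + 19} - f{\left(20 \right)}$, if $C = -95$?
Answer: $- \frac{6889}{100} + 2 i \sqrt{19} \approx -68.89 + 8.7178 i$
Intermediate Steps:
$f{\left(U \right)} = \left(-2 + \frac{U}{2} + \frac{6}{U}\right)^{2}$ ($f{\left(U \right)} = \left(\frac{6}{U} + \frac{4 - U}{-2}\right)^{2} = \left(\frac{6}{U} + \left(4 - U\right) \left(- \frac{1}{2}\right)\right)^{2} = \left(\frac{6}{U} + \left(-2 + \frac{U}{2}\right)\right)^{2} = \left(-2 + \frac{U}{2} + \frac{6}{U}\right)^{2}$)
$\sqrt{C + 19} - f{\left(20 \right)} = \sqrt{-95 + 19} - \frac{\left(12 + 20 \left(-4 + 20\right)\right)^{2}}{4 \cdot 400} = \sqrt{-76} - \frac{1}{4} \cdot \frac{1}{400} \left(12 + 20 \cdot 16\right)^{2} = 2 i \sqrt{19} - \frac{1}{4} \cdot \frac{1}{400} \left(12 + 320\right)^{2} = 2 i \sqrt{19} - \frac{1}{4} \cdot \frac{1}{400} \cdot 332^{2} = 2 i \sqrt{19} - \frac{1}{4} \cdot \frac{1}{400} \cdot 110224 = 2 i \sqrt{19} - \frac{6889}{100} = - \frac{6889}{100} + 2 i \sqrt{19}$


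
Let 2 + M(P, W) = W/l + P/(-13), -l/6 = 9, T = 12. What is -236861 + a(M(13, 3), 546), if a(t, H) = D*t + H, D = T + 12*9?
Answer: -710045/3 ≈ -2.3668e+5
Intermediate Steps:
l = -54 (l = -6*9 = -54)
M(P, W) = -2 - P/13 - W/54 (M(P, W) = -2 + (W/(-54) + P/(-13)) = -2 + (W*(-1/54) + P*(-1/13)) = -2 + (-W/54 - P/13) = -2 + (-P/13 - W/54) = -2 - P/13 - W/54)
D = 120 (D = 12 + 12*9 = 12 + 108 = 120)
a(t, H) = H + 120*t (a(t, H) = 120*t + H = H + 120*t)
-236861 + a(M(13, 3), 546) = -236861 + (546 + 120*(-2 - 1/13*13 - 1/54*3)) = -236861 + (546 + 120*(-2 - 1 - 1/18)) = -236861 + (546 + 120*(-55/18)) = -236861 + (546 - 1100/3) = -236861 + 538/3 = -710045/3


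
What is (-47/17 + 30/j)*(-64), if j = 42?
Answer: 15616/119 ≈ 131.23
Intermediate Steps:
(-47/17 + 30/j)*(-64) = (-47/17 + 30/42)*(-64) = (-47*1/17 + 30*(1/42))*(-64) = (-47/17 + 5/7)*(-64) = -244/119*(-64) = 15616/119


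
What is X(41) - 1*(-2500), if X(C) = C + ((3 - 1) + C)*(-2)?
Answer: 2455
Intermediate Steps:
X(C) = -4 - C (X(C) = C + (2 + C)*(-2) = C + (-4 - 2*C) = -4 - C)
X(41) - 1*(-2500) = (-4 - 1*41) - 1*(-2500) = (-4 - 41) + 2500 = -45 + 2500 = 2455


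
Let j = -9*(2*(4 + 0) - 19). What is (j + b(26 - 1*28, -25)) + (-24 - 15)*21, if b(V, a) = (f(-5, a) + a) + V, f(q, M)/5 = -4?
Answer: -767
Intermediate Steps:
f(q, M) = -20 (f(q, M) = 5*(-4) = -20)
j = 99 (j = -9*(2*4 - 19) = -9*(8 - 19) = -9*(-11) = 99)
b(V, a) = -20 + V + a (b(V, a) = (-20 + a) + V = -20 + V + a)
(j + b(26 - 1*28, -25)) + (-24 - 15)*21 = (99 + (-20 + (26 - 1*28) - 25)) + (-24 - 15)*21 = (99 + (-20 + (26 - 28) - 25)) - 39*21 = (99 + (-20 - 2 - 25)) - 819 = (99 - 47) - 819 = 52 - 819 = -767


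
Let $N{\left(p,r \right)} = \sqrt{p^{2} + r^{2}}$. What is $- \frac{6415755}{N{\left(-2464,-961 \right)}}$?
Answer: $- \frac{6415755 \sqrt{6994817}}{6994817} \approx -2425.8$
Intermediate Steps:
$- \frac{6415755}{N{\left(-2464,-961 \right)}} = - \frac{6415755}{\sqrt{\left(-2464\right)^{2} + \left(-961\right)^{2}}} = - \frac{6415755}{\sqrt{6071296 + 923521}} = - \frac{6415755}{\sqrt{6994817}} = - 6415755 \frac{\sqrt{6994817}}{6994817} = - \frac{6415755 \sqrt{6994817}}{6994817}$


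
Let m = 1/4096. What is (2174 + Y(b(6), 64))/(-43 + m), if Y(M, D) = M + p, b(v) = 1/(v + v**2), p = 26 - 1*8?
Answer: -188549120/3698667 ≈ -50.978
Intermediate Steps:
p = 18 (p = 26 - 8 = 18)
Y(M, D) = 18 + M (Y(M, D) = M + 18 = 18 + M)
m = 1/4096 ≈ 0.00024414
(2174 + Y(b(6), 64))/(-43 + m) = (2174 + (18 + 1/(6*(1 + 6))))/(-43 + 1/4096) = (2174 + (18 + (1/6)/7))/(-176127/4096) = (2174 + (18 + (1/6)*(1/7)))*(-4096/176127) = (2174 + (18 + 1/42))*(-4096/176127) = (2174 + 757/42)*(-4096/176127) = (92065/42)*(-4096/176127) = -188549120/3698667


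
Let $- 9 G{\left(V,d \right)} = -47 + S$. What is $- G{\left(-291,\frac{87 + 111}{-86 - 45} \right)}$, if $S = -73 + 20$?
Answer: $- \frac{100}{9} \approx -11.111$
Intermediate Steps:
$S = -53$
$G{\left(V,d \right)} = \frac{100}{9}$ ($G{\left(V,d \right)} = - \frac{-47 - 53}{9} = \left(- \frac{1}{9}\right) \left(-100\right) = \frac{100}{9}$)
$- G{\left(-291,\frac{87 + 111}{-86 - 45} \right)} = \left(-1\right) \frac{100}{9} = - \frac{100}{9}$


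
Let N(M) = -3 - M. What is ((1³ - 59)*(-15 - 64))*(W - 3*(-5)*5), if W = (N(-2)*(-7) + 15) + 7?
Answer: 476528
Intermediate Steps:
W = 29 (W = ((-3 - 1*(-2))*(-7) + 15) + 7 = ((-3 + 2)*(-7) + 15) + 7 = (-1*(-7) + 15) + 7 = (7 + 15) + 7 = 22 + 7 = 29)
((1³ - 59)*(-15 - 64))*(W - 3*(-5)*5) = ((1³ - 59)*(-15 - 64))*(29 - 3*(-5)*5) = ((1 - 59)*(-79))*(29 + 15*5) = (-58*(-79))*(29 + 75) = 4582*104 = 476528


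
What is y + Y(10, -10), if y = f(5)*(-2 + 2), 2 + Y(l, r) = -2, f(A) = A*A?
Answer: -4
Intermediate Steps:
f(A) = A²
Y(l, r) = -4 (Y(l, r) = -2 - 2 = -4)
y = 0 (y = 5²*(-2 + 2) = 25*0 = 0)
y + Y(10, -10) = 0 - 4 = -4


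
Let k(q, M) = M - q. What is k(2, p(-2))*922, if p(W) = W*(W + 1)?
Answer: 0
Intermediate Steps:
p(W) = W*(1 + W)
k(2, p(-2))*922 = (-2*(1 - 2) - 1*2)*922 = (-2*(-1) - 2)*922 = (2 - 2)*922 = 0*922 = 0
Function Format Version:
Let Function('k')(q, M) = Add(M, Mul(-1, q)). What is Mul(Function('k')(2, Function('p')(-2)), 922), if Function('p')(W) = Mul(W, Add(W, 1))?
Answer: 0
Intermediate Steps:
Function('p')(W) = Mul(W, Add(1, W))
Mul(Function('k')(2, Function('p')(-2)), 922) = Mul(Add(Mul(-2, Add(1, -2)), Mul(-1, 2)), 922) = Mul(Add(Mul(-2, -1), -2), 922) = Mul(Add(2, -2), 922) = Mul(0, 922) = 0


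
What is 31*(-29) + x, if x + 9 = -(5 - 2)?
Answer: -911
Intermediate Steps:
x = -12 (x = -9 - (5 - 2) = -9 - 1*3 = -9 - 3 = -12)
31*(-29) + x = 31*(-29) - 12 = -899 - 12 = -911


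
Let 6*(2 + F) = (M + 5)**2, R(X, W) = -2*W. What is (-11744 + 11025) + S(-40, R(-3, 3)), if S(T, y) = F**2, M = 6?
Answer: -14003/36 ≈ -388.97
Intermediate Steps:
F = 109/6 (F = -2 + (6 + 5)**2/6 = -2 + (1/6)*11**2 = -2 + (1/6)*121 = -2 + 121/6 = 109/6 ≈ 18.167)
S(T, y) = 11881/36 (S(T, y) = (109/6)**2 = 11881/36)
(-11744 + 11025) + S(-40, R(-3, 3)) = (-11744 + 11025) + 11881/36 = -719 + 11881/36 = -14003/36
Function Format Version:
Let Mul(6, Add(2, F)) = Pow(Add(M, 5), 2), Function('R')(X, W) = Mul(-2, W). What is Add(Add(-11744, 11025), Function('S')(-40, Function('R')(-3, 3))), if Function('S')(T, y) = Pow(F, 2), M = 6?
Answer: Rational(-14003, 36) ≈ -388.97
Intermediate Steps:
F = Rational(109, 6) (F = Add(-2, Mul(Rational(1, 6), Pow(Add(6, 5), 2))) = Add(-2, Mul(Rational(1, 6), Pow(11, 2))) = Add(-2, Mul(Rational(1, 6), 121)) = Add(-2, Rational(121, 6)) = Rational(109, 6) ≈ 18.167)
Function('S')(T, y) = Rational(11881, 36) (Function('S')(T, y) = Pow(Rational(109, 6), 2) = Rational(11881, 36))
Add(Add(-11744, 11025), Function('S')(-40, Function('R')(-3, 3))) = Add(Add(-11744, 11025), Rational(11881, 36)) = Add(-719, Rational(11881, 36)) = Rational(-14003, 36)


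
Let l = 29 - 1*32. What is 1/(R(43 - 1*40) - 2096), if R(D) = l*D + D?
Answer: -1/2102 ≈ -0.00047574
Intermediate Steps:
l = -3 (l = 29 - 32 = -3)
R(D) = -2*D (R(D) = -3*D + D = -2*D)
1/(R(43 - 1*40) - 2096) = 1/(-2*(43 - 1*40) - 2096) = 1/(-2*(43 - 40) - 2096) = 1/(-2*3 - 2096) = 1/(-6 - 2096) = 1/(-2102) = -1/2102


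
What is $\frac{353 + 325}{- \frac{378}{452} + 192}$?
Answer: $\frac{51076}{14401} \approx 3.5467$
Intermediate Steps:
$\frac{353 + 325}{- \frac{378}{452} + 192} = \frac{678}{\left(-378\right) \frac{1}{452} + 192} = \frac{678}{- \frac{189}{226} + 192} = \frac{678}{\frac{43203}{226}} = 678 \cdot \frac{226}{43203} = \frac{51076}{14401}$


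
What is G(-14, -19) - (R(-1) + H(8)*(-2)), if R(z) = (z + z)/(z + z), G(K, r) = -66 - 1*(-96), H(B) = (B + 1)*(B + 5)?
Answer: 263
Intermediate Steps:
H(B) = (1 + B)*(5 + B)
G(K, r) = 30 (G(K, r) = -66 + 96 = 30)
R(z) = 1 (R(z) = (2*z)/((2*z)) = (2*z)*(1/(2*z)) = 1)
G(-14, -19) - (R(-1) + H(8)*(-2)) = 30 - (1 + (5 + 8**2 + 6*8)*(-2)) = 30 - (1 + (5 + 64 + 48)*(-2)) = 30 - (1 + 117*(-2)) = 30 - (1 - 234) = 30 - 1*(-233) = 30 + 233 = 263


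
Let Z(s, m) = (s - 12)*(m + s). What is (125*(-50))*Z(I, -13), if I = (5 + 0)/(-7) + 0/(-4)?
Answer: -53400000/49 ≈ -1.0898e+6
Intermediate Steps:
I = -5/7 (I = 5*(-⅐) + 0*(-¼) = -5/7 + 0 = -5/7 ≈ -0.71429)
Z(s, m) = (-12 + s)*(m + s)
(125*(-50))*Z(I, -13) = (125*(-50))*((-5/7)² - 12*(-13) - 12*(-5/7) - 13*(-5/7)) = -6250*(25/49 + 156 + 60/7 + 65/7) = -6250*8544/49 = -53400000/49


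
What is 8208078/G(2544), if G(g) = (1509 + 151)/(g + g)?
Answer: 10440675216/415 ≈ 2.5158e+7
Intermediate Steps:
G(g) = 830/g (G(g) = 1660/((2*g)) = 1660*(1/(2*g)) = 830/g)
8208078/G(2544) = 8208078/((830/2544)) = 8208078/((830*(1/2544))) = 8208078/(415/1272) = 8208078*(1272/415) = 10440675216/415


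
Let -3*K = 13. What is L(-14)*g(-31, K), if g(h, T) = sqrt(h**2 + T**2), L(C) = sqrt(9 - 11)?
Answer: 2*I*sqrt(4409)/3 ≈ 44.267*I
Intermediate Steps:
L(C) = I*sqrt(2) (L(C) = sqrt(-2) = I*sqrt(2))
K = -13/3 (K = -1/3*13 = -13/3 ≈ -4.3333)
g(h, T) = sqrt(T**2 + h**2)
L(-14)*g(-31, K) = (I*sqrt(2))*sqrt((-13/3)**2 + (-31)**2) = (I*sqrt(2))*sqrt(169/9 + 961) = (I*sqrt(2))*sqrt(8818/9) = (I*sqrt(2))*(sqrt(8818)/3) = 2*I*sqrt(4409)/3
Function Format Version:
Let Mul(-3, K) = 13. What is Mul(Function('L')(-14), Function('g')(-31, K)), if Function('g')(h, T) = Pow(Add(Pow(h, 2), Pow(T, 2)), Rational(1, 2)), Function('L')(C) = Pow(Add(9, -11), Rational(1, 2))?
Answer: Mul(Rational(2, 3), I, Pow(4409, Rational(1, 2))) ≈ Mul(44.267, I)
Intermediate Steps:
Function('L')(C) = Mul(I, Pow(2, Rational(1, 2))) (Function('L')(C) = Pow(-2, Rational(1, 2)) = Mul(I, Pow(2, Rational(1, 2))))
K = Rational(-13, 3) (K = Mul(Rational(-1, 3), 13) = Rational(-13, 3) ≈ -4.3333)
Function('g')(h, T) = Pow(Add(Pow(T, 2), Pow(h, 2)), Rational(1, 2))
Mul(Function('L')(-14), Function('g')(-31, K)) = Mul(Mul(I, Pow(2, Rational(1, 2))), Pow(Add(Pow(Rational(-13, 3), 2), Pow(-31, 2)), Rational(1, 2))) = Mul(Mul(I, Pow(2, Rational(1, 2))), Pow(Add(Rational(169, 9), 961), Rational(1, 2))) = Mul(Mul(I, Pow(2, Rational(1, 2))), Pow(Rational(8818, 9), Rational(1, 2))) = Mul(Mul(I, Pow(2, Rational(1, 2))), Mul(Rational(1, 3), Pow(8818, Rational(1, 2)))) = Mul(Rational(2, 3), I, Pow(4409, Rational(1, 2)))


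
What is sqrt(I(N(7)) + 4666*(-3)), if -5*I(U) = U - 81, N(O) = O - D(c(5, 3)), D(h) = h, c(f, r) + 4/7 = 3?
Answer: I*sqrt(685153)/7 ≈ 118.25*I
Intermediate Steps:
c(f, r) = 17/7 (c(f, r) = -4/7 + 3 = 17/7)
N(O) = -17/7 + O (N(O) = O - 1*17/7 = O - 17/7 = -17/7 + O)
I(U) = 81/5 - U/5 (I(U) = -(U - 81)/5 = -(-81 + U)/5 = 81/5 - U/5)
sqrt(I(N(7)) + 4666*(-3)) = sqrt((81/5 - (-17/7 + 7)/5) + 4666*(-3)) = sqrt((81/5 - 1/5*32/7) - 13998) = sqrt((81/5 - 32/35) - 13998) = sqrt(107/7 - 13998) = sqrt(-97879/7) = I*sqrt(685153)/7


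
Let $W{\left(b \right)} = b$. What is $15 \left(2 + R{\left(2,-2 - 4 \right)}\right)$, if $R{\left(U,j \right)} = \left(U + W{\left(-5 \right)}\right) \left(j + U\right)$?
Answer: $210$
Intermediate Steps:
$R{\left(U,j \right)} = \left(-5 + U\right) \left(U + j\right)$ ($R{\left(U,j \right)} = \left(U - 5\right) \left(j + U\right) = \left(-5 + U\right) \left(U + j\right)$)
$15 \left(2 + R{\left(2,-2 - 4 \right)}\right) = 15 \left(2 + \left(2^{2} - 10 - 5 \left(-2 - 4\right) + 2 \left(-2 - 4\right)\right)\right) = 15 \left(2 + \left(4 - 10 - 5 \left(-2 - 4\right) + 2 \left(-2 - 4\right)\right)\right) = 15 \left(2 + \left(4 - 10 - -30 + 2 \left(-6\right)\right)\right) = 15 \left(2 + \left(4 - 10 + 30 - 12\right)\right) = 15 \left(2 + 12\right) = 15 \cdot 14 = 210$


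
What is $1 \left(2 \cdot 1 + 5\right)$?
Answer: $7$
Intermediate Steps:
$1 \left(2 \cdot 1 + 5\right) = 1 \left(2 + 5\right) = 1 \cdot 7 = 7$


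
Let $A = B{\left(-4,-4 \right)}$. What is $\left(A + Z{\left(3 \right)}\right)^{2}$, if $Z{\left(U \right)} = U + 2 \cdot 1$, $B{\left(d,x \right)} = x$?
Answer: $1$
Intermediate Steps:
$A = -4$
$Z{\left(U \right)} = 2 + U$ ($Z{\left(U \right)} = U + 2 = 2 + U$)
$\left(A + Z{\left(3 \right)}\right)^{2} = \left(-4 + \left(2 + 3\right)\right)^{2} = \left(-4 + 5\right)^{2} = 1^{2} = 1$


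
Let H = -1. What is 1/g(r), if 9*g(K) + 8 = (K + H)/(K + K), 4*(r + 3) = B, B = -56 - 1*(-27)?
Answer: -738/611 ≈ -1.2079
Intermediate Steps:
B = -29 (B = -56 + 27 = -29)
r = -41/4 (r = -3 + (¼)*(-29) = -3 - 29/4 = -41/4 ≈ -10.250)
g(K) = -8/9 + (-1 + K)/(18*K) (g(K) = -8/9 + ((K - 1)/(K + K))/9 = -8/9 + ((-1 + K)/((2*K)))/9 = -8/9 + ((-1 + K)*(1/(2*K)))/9 = -8/9 + ((-1 + K)/(2*K))/9 = -8/9 + (-1 + K)/(18*K))
1/g(r) = 1/((-1 - 15*(-41/4))/(18*(-41/4))) = 1/((1/18)*(-4/41)*(-1 + 615/4)) = 1/((1/18)*(-4/41)*(611/4)) = 1/(-611/738) = -738/611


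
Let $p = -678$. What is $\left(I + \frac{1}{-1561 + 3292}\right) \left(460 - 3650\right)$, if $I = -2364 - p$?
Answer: $\frac{9309903350}{1731} \approx 5.3783 \cdot 10^{6}$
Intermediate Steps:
$I = -1686$ ($I = -2364 - -678 = -2364 + 678 = -1686$)
$\left(I + \frac{1}{-1561 + 3292}\right) \left(460 - 3650\right) = \left(-1686 + \frac{1}{-1561 + 3292}\right) \left(460 - 3650\right) = \left(-1686 + \frac{1}{1731}\right) \left(-3190\right) = \left(- \frac{2918465}{1731}\right) \left(-3190\right) = \frac{9309903350}{1731}$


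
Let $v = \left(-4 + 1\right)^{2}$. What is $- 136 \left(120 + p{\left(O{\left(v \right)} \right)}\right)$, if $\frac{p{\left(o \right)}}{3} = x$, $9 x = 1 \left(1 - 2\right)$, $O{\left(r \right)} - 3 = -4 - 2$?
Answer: $- \frac{48824}{3} \approx -16275.0$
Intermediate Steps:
$v = 9$ ($v = \left(-3\right)^{2} = 9$)
$O{\left(r \right)} = -3$ ($O{\left(r \right)} = 3 - 6 = -3$)
$x = - \frac{1}{9}$ ($x = \frac{1 \left(1 - 2\right)}{9} = \frac{1 \left(-1\right)}{9} = \frac{1}{9} \left(-1\right) = - \frac{1}{9} \approx -0.11111$)
$p{\left(o \right)} = - \frac{1}{3}$ ($p{\left(o \right)} = 3 \left(- \frac{1}{9}\right) = - \frac{1}{3}$)
$- 136 \left(120 + p{\left(O{\left(v \right)} \right)}\right) = - 136 \left(120 - \frac{1}{3}\right) = \left(-136\right) \frac{359}{3} = - \frac{48824}{3}$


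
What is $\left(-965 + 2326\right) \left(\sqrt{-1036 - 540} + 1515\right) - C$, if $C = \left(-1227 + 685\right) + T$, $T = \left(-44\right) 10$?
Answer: $2062897 + 2722 i \sqrt{394} \approx 2.0629 \cdot 10^{6} + 54030.0 i$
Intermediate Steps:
$T = -440$
$C = -982$ ($C = \left(-1227 + 685\right) - 440 = -542 - 440 = -982$)
$\left(-965 + 2326\right) \left(\sqrt{-1036 - 540} + 1515\right) - C = \left(-965 + 2326\right) \left(\sqrt{-1036 - 540} + 1515\right) - -982 = 1361 \left(\sqrt{-1576} + 1515\right) + 982 = 1361 \left(2 i \sqrt{394} + 1515\right) + 982 = 1361 \left(1515 + 2 i \sqrt{394}\right) + 982 = \left(2061915 + 2722 i \sqrt{394}\right) + 982 = 2062897 + 2722 i \sqrt{394}$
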